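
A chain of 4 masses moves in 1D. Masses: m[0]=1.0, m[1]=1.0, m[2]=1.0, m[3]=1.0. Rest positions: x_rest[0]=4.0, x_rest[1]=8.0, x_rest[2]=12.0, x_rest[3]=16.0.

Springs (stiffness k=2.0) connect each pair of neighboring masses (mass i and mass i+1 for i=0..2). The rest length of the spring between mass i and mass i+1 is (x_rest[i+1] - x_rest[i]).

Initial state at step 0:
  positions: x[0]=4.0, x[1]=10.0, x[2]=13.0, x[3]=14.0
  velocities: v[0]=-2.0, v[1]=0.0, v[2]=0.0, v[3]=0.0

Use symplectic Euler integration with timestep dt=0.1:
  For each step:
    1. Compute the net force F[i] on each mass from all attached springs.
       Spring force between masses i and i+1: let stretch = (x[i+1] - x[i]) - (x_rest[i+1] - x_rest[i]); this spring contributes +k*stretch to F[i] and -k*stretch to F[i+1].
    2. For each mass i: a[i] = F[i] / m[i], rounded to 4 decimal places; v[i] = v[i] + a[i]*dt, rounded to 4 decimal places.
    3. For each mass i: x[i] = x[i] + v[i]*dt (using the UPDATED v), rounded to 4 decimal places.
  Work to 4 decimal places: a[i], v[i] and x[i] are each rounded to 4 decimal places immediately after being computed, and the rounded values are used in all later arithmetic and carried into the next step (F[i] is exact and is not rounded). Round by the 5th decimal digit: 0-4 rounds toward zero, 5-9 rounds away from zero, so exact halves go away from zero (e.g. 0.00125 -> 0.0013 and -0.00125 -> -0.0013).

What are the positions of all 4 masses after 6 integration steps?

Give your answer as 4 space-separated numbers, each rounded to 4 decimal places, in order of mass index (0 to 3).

Step 0: x=[4.0000 10.0000 13.0000 14.0000] v=[-2.0000 0.0000 0.0000 0.0000]
Step 1: x=[3.8400 9.9400 12.9600 14.0600] v=[-1.6000 -0.6000 -0.4000 0.6000]
Step 2: x=[3.7220 9.8184 12.8816 14.1780] v=[-1.1800 -1.2160 -0.7840 1.1800]
Step 3: x=[3.6459 9.6361 12.7679 14.3501] v=[-0.7607 -1.8226 -1.1374 1.7207]
Step 4: x=[3.6096 9.3967 12.6232 14.5705] v=[-0.3627 -2.3943 -1.4473 2.2043]
Step 5: x=[3.6091 9.1061 12.4529 14.8320] v=[-0.0053 -2.9064 -1.7031 2.6148]
Step 6: x=[3.6385 8.7725 12.2632 15.1259] v=[0.2941 -3.3364 -1.8966 2.9390]

Answer: 3.6385 8.7725 12.2632 15.1259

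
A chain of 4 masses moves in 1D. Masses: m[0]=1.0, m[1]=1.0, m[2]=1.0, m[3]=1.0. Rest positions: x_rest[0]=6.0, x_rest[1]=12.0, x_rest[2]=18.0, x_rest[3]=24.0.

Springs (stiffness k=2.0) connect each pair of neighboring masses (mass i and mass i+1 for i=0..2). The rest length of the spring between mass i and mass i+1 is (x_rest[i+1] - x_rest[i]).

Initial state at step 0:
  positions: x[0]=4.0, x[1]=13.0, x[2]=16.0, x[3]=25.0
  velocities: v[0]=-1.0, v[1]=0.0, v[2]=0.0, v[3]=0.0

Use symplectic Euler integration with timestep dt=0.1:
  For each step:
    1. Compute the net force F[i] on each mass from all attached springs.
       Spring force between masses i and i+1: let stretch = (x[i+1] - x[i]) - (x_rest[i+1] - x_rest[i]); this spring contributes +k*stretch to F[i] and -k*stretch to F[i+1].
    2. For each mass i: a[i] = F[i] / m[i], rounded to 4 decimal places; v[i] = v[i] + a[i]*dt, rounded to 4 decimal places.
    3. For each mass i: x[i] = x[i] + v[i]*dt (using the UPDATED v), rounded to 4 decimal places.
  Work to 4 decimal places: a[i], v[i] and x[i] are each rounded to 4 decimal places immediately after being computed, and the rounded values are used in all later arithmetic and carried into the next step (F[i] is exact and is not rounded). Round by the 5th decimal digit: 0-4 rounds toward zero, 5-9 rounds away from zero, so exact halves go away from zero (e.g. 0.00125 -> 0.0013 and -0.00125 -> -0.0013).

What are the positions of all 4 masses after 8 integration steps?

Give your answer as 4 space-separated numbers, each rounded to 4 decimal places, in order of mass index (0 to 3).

Step 0: x=[4.0000 13.0000 16.0000 25.0000] v=[-1.0000 0.0000 0.0000 0.0000]
Step 1: x=[3.9600 12.8800 16.1200 24.9400] v=[-0.4000 -1.2000 1.2000 -0.6000]
Step 2: x=[3.9784 12.6464 16.3516 24.8236] v=[0.1840 -2.3360 2.3160 -1.1640]
Step 3: x=[4.0502 12.3135 16.6785 24.6578] v=[0.7176 -3.3286 3.2694 -1.6584]
Step 4: x=[4.1672 11.9027 17.0777 24.4524] v=[1.1703 -4.1083 3.9923 -2.0543]
Step 5: x=[4.3189 11.4407 17.5209 24.2195] v=[1.5174 -4.6204 4.4322 -2.3292]
Step 6: x=[4.4931 10.9578 17.9765 23.9726] v=[1.7418 -4.8287 4.5559 -2.4689]
Step 7: x=[4.6766 10.4860 18.4116 23.7258] v=[1.8347 -4.7179 4.3514 -2.4681]
Step 8: x=[4.8563 10.0565 18.7945 23.4927] v=[1.7966 -4.2947 3.8291 -2.3309]

Answer: 4.8563 10.0565 18.7945 23.4927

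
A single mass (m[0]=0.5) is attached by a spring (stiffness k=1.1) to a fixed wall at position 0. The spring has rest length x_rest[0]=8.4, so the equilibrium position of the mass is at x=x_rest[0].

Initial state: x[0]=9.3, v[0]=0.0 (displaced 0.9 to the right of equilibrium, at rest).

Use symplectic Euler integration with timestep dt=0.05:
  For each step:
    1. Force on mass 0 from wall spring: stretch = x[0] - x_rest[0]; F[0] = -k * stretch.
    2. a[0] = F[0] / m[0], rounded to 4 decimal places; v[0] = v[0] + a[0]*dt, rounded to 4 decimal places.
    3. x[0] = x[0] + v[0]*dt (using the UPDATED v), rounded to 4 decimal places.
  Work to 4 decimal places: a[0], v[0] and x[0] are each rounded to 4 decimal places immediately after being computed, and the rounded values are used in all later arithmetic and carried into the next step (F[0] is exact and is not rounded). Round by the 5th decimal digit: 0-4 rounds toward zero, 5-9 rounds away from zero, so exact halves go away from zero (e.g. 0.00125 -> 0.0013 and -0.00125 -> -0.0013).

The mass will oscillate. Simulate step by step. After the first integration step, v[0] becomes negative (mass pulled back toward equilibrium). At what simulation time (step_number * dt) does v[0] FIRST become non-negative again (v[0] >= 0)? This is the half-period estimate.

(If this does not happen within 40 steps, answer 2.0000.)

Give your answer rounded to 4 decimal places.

Answer: 2.0000

Derivation:
Step 0: x=[9.3000] v=[0.0000]
Step 1: x=[9.2951] v=[-0.0990]
Step 2: x=[9.2852] v=[-0.1975]
Step 3: x=[9.2705] v=[-0.2949]
Step 4: x=[9.2510] v=[-0.3907]
Step 5: x=[9.2268] v=[-0.4843]
Step 6: x=[9.1980] v=[-0.5753]
Step 7: x=[9.1648] v=[-0.6631]
Step 8: x=[9.1274] v=[-0.7472]
Step 9: x=[9.0860] v=[-0.8272]
Step 10: x=[9.0409] v=[-0.9027]
Step 11: x=[8.9922] v=[-0.9732]
Step 12: x=[8.9403] v=[-1.0383]
Step 13: x=[8.8854] v=[-1.0977]
Step 14: x=[8.8278] v=[-1.1511]
Step 15: x=[8.7679] v=[-1.1982]
Step 16: x=[8.7060] v=[-1.2387]
Step 17: x=[8.6424] v=[-1.2724]
Step 18: x=[8.5774] v=[-1.2991]
Step 19: x=[8.5115] v=[-1.3186]
Step 20: x=[8.4450] v=[-1.3309]
Step 21: x=[8.3782] v=[-1.3359]
Step 22: x=[8.3115] v=[-1.3335]
Step 23: x=[8.2453] v=[-1.3238]
Step 24: x=[8.1800] v=[-1.3068]
Step 25: x=[8.1159] v=[-1.2826]
Step 26: x=[8.0533] v=[-1.2514]
Step 27: x=[7.9926] v=[-1.2133]
Step 28: x=[7.9342] v=[-1.1685]
Step 29: x=[7.8783] v=[-1.1173]
Step 30: x=[7.8253] v=[-1.0599]
Step 31: x=[7.7755] v=[-0.9967]
Step 32: x=[7.7291] v=[-0.9280]
Step 33: x=[7.6864] v=[-0.8542]
Step 34: x=[7.6476] v=[-0.7757]
Step 35: x=[7.6130] v=[-0.6929]
Step 36: x=[7.5827] v=[-0.6063]
Step 37: x=[7.5569] v=[-0.5164]
Step 38: x=[7.5357] v=[-0.4237]
Step 39: x=[7.5193] v=[-0.3286]
Step 40: x=[7.5077] v=[-0.2317]
v[0] did not become non-negative within 40 steps; using fallback time=2.0000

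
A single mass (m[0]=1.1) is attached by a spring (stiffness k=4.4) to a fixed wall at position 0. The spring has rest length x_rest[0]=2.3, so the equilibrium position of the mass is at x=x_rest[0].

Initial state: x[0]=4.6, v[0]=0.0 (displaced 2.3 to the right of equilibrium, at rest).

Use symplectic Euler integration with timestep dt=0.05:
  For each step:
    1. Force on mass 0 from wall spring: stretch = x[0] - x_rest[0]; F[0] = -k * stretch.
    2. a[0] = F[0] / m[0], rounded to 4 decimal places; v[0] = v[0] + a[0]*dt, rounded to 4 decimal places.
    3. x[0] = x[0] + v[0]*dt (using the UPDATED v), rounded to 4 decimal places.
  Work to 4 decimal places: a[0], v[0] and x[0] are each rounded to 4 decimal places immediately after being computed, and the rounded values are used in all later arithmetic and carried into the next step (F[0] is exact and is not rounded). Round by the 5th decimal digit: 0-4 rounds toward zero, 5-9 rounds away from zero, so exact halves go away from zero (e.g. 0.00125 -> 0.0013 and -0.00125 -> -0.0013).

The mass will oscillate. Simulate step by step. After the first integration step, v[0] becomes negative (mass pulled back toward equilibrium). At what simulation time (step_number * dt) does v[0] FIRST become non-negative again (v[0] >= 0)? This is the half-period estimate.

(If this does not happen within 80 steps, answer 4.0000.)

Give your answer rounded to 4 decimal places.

Answer: 1.6000

Derivation:
Step 0: x=[4.6000] v=[0.0000]
Step 1: x=[4.5770] v=[-0.4600]
Step 2: x=[4.5312] v=[-0.9154]
Step 3: x=[4.4631] v=[-1.3616]
Step 4: x=[4.3734] v=[-1.7942]
Step 5: x=[4.2630] v=[-2.2089]
Step 6: x=[4.1329] v=[-2.6015]
Step 7: x=[3.9845] v=[-2.9681]
Step 8: x=[3.8193] v=[-3.3050]
Step 9: x=[3.6389] v=[-3.6089]
Step 10: x=[3.4451] v=[-3.8767]
Step 11: x=[3.2398] v=[-4.1057]
Step 12: x=[3.0251] v=[-4.2937]
Step 13: x=[2.8032] v=[-4.4387]
Step 14: x=[2.5762] v=[-4.5393]
Step 15: x=[2.3465] v=[-4.5945]
Step 16: x=[2.1163] v=[-4.6038]
Step 17: x=[1.8879] v=[-4.5671]
Step 18: x=[1.6637] v=[-4.4847]
Step 19: x=[1.4458] v=[-4.3574]
Step 20: x=[1.2365] v=[-4.1866]
Step 21: x=[1.0378] v=[-3.9739]
Step 22: x=[0.8517] v=[-3.7215]
Step 23: x=[0.6801] v=[-3.4318]
Step 24: x=[0.5247] v=[-3.1078]
Step 25: x=[0.3871] v=[-2.7527]
Step 26: x=[0.2686] v=[-2.3701]
Step 27: x=[0.1704] v=[-1.9638]
Step 28: x=[0.0935] v=[-1.5379]
Step 29: x=[0.0387] v=[-1.0966]
Step 30: x=[0.0065] v=[-0.6443]
Step 31: x=[-0.0028] v=[-0.1856]
Step 32: x=[0.0110] v=[0.2750]
First v>=0 after going negative at step 32, time=1.6000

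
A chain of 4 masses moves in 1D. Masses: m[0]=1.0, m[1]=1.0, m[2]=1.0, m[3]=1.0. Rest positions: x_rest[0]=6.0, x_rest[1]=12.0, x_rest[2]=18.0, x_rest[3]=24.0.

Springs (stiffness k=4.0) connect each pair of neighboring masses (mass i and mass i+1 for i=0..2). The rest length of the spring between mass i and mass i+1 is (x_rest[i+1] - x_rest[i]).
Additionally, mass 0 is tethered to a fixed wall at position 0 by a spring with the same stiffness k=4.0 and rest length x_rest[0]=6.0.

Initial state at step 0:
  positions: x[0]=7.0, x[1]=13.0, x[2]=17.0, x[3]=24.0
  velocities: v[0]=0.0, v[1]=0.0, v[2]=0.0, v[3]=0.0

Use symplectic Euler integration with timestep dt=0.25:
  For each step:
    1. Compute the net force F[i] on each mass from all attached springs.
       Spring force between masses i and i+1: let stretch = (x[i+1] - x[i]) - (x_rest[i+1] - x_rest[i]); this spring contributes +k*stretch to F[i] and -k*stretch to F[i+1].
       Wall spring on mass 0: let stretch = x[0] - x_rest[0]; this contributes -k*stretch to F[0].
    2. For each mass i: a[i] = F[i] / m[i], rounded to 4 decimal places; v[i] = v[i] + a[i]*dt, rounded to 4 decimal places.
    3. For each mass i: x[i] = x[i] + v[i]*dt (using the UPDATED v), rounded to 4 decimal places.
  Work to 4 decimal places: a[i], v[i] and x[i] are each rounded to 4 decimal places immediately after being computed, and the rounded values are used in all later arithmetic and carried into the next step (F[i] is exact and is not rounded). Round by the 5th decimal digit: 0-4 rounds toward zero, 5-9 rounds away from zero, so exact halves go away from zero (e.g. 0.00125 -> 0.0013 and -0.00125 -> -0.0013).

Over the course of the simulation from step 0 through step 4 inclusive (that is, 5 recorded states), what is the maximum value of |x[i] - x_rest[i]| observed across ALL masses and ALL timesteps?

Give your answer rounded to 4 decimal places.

Answer: 1.1250

Derivation:
Step 0: x=[7.0000 13.0000 17.0000 24.0000] v=[0.0000 0.0000 0.0000 0.0000]
Step 1: x=[6.7500 12.5000 17.7500 23.7500] v=[-1.0000 -2.0000 3.0000 -1.0000]
Step 2: x=[6.2500 11.8750 18.6875 23.5000] v=[-2.0000 -2.5000 3.7500 -1.0000]
Step 3: x=[5.5938 11.5469 19.1250 23.5469] v=[-2.6250 -1.3125 1.7500 0.1875]
Step 4: x=[5.0274 11.6250 18.7735 23.9883] v=[-2.2657 0.3125 -1.4062 1.7656]
Max displacement = 1.1250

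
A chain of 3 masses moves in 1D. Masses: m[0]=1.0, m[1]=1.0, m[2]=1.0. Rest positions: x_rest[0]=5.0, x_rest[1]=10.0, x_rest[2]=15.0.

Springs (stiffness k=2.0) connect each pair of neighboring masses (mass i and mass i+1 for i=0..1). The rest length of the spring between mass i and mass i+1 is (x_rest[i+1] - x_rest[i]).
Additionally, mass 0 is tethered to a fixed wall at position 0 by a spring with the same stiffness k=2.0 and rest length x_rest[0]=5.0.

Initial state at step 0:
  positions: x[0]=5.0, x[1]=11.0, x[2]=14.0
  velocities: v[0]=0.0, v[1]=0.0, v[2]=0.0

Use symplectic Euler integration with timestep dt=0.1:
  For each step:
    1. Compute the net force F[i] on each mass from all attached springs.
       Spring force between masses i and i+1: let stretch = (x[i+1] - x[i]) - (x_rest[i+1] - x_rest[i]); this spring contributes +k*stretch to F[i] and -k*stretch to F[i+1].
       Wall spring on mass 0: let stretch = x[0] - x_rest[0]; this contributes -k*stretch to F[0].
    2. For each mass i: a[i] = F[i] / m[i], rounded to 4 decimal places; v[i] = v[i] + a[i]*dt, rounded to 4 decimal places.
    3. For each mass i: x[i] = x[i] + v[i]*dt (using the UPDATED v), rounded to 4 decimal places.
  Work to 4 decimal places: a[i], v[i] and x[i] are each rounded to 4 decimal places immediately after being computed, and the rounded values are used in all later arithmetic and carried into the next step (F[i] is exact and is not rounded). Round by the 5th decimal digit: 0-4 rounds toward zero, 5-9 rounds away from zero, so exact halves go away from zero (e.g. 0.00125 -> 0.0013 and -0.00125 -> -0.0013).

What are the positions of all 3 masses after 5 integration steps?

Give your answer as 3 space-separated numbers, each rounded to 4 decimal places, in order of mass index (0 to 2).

Step 0: x=[5.0000 11.0000 14.0000] v=[0.0000 0.0000 0.0000]
Step 1: x=[5.0200 10.9400 14.0400] v=[0.2000 -0.6000 0.4000]
Step 2: x=[5.0580 10.8236 14.1180] v=[0.3800 -1.1640 0.7800]
Step 3: x=[5.1102 10.6578 14.2301] v=[0.5215 -1.6582 1.1211]
Step 4: x=[5.1711 10.4525 14.3708] v=[0.6090 -2.0533 1.4066]
Step 5: x=[5.2342 10.2199 14.5331] v=[0.6311 -2.3259 1.6229]

Answer: 5.2342 10.2199 14.5331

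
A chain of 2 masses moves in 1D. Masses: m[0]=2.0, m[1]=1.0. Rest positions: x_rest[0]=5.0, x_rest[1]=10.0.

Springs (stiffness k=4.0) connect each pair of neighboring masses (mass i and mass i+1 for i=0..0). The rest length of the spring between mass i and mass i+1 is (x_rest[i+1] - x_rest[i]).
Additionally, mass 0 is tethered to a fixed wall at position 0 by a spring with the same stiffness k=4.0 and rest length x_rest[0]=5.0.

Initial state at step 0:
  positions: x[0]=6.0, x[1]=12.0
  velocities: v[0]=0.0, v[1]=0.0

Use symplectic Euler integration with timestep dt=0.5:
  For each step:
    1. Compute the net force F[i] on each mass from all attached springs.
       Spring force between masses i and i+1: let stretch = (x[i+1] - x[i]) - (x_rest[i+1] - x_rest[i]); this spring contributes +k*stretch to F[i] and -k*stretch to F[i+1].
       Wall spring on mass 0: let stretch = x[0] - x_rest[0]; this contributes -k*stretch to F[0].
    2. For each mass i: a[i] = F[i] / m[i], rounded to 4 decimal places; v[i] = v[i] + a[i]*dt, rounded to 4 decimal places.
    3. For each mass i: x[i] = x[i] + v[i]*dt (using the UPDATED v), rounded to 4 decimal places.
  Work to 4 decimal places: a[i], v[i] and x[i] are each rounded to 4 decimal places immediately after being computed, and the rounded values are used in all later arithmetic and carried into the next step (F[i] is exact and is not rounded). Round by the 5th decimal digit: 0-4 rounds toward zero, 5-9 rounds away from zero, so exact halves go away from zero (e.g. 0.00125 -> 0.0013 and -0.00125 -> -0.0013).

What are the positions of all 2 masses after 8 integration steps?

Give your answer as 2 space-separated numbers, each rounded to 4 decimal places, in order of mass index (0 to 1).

Answer: 4.6875 10.2500

Derivation:
Step 0: x=[6.0000 12.0000] v=[0.0000 0.0000]
Step 1: x=[6.0000 11.0000] v=[0.0000 -2.0000]
Step 2: x=[5.5000 10.0000] v=[-1.0000 -2.0000]
Step 3: x=[4.5000 9.5000] v=[-2.0000 -1.0000]
Step 4: x=[3.7500 9.0000] v=[-1.5000 -1.0000]
Step 5: x=[3.7500 8.2500] v=[0.0000 -1.5000]
Step 6: x=[4.1250 8.0000] v=[0.7500 -0.5000]
Step 7: x=[4.3750 8.8750] v=[0.5000 1.7500]
Step 8: x=[4.6875 10.2500] v=[0.6250 2.7500]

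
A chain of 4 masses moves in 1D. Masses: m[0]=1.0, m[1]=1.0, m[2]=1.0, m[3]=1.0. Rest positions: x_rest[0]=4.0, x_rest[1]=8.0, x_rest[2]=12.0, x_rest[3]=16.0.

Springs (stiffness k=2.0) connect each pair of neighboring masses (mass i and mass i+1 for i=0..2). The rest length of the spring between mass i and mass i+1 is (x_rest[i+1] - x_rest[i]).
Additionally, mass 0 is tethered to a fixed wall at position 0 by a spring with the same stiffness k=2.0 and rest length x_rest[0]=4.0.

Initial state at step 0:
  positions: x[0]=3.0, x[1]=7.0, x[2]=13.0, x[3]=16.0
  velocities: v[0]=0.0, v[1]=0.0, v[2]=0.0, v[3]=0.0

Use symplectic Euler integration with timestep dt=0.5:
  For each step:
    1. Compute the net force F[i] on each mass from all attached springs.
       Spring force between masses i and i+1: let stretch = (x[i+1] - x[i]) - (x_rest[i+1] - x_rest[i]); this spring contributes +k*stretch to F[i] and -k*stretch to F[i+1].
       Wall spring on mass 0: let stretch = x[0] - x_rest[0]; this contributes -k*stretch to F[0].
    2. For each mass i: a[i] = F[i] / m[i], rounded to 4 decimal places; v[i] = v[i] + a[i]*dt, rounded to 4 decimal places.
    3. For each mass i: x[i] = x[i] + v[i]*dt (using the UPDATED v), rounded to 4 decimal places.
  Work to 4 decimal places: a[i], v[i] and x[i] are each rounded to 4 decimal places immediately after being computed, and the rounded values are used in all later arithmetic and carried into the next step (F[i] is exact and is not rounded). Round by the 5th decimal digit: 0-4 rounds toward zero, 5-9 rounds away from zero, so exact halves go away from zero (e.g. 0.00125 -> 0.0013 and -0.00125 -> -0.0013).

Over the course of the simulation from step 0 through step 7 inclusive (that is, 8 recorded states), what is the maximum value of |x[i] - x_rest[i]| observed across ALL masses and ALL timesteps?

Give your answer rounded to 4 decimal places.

Step 0: x=[3.0000 7.0000 13.0000 16.0000] v=[0.0000 0.0000 0.0000 0.0000]
Step 1: x=[3.5000 8.0000 11.5000 16.5000] v=[1.0000 2.0000 -3.0000 1.0000]
Step 2: x=[4.5000 8.5000 10.7500 16.5000] v=[2.0000 1.0000 -1.5000 0.0000]
Step 3: x=[5.2500 8.1250 11.7500 15.6250] v=[1.5000 -0.7500 2.0000 -1.7500]
Step 4: x=[4.8125 8.1250 12.8750 14.8125] v=[-0.8750 0.0000 2.2500 -1.6250]
Step 5: x=[3.6250 8.8438 12.5938 15.0313] v=[-2.3750 1.4375 -0.5625 0.4375]
Step 6: x=[3.2344 8.8282 11.6563 16.0313] v=[-0.7812 -0.0313 -1.8750 2.0000]
Step 7: x=[4.0235 7.4297 11.4923 16.8438] v=[1.5782 -2.7970 -0.3281 1.6250]
Max displacement = 1.2500

Answer: 1.2500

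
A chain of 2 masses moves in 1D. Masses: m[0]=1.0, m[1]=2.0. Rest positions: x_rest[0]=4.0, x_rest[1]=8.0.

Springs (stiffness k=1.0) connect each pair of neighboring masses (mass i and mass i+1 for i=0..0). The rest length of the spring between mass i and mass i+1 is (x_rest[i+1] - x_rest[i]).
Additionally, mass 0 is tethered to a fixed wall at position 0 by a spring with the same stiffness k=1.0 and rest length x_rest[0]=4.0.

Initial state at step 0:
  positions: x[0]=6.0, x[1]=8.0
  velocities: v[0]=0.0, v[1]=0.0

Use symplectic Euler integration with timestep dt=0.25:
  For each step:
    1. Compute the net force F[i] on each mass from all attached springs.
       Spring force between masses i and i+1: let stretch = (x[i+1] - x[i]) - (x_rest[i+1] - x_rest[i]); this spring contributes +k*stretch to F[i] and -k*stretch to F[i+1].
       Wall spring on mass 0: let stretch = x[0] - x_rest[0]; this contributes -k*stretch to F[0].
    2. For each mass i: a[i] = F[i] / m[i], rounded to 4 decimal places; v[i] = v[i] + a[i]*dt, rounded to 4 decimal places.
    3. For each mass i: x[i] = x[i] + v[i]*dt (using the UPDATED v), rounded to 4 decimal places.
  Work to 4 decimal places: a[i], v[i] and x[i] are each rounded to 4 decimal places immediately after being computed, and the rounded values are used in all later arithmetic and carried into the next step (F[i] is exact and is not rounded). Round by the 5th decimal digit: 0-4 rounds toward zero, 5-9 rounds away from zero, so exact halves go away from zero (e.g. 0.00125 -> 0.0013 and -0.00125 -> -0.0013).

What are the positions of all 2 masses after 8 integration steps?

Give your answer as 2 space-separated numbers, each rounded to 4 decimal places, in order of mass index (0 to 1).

Answer: 2.3959 8.7566

Derivation:
Step 0: x=[6.0000 8.0000] v=[0.0000 0.0000]
Step 1: x=[5.7500 8.0625] v=[-1.0000 0.2500]
Step 2: x=[5.2852 8.1778] v=[-1.8594 0.4610]
Step 3: x=[4.6708 8.3277] v=[-2.4576 0.5994]
Step 4: x=[3.9930 8.4883] v=[-2.7111 0.6423]
Step 5: x=[3.3466 8.6334] v=[-2.5855 0.5804]
Step 6: x=[2.8215 8.7383] v=[-2.1005 0.4196]
Step 7: x=[2.4898 8.7833] v=[-1.3267 0.1800]
Step 8: x=[2.3959 8.7566] v=[-0.3758 -0.1067]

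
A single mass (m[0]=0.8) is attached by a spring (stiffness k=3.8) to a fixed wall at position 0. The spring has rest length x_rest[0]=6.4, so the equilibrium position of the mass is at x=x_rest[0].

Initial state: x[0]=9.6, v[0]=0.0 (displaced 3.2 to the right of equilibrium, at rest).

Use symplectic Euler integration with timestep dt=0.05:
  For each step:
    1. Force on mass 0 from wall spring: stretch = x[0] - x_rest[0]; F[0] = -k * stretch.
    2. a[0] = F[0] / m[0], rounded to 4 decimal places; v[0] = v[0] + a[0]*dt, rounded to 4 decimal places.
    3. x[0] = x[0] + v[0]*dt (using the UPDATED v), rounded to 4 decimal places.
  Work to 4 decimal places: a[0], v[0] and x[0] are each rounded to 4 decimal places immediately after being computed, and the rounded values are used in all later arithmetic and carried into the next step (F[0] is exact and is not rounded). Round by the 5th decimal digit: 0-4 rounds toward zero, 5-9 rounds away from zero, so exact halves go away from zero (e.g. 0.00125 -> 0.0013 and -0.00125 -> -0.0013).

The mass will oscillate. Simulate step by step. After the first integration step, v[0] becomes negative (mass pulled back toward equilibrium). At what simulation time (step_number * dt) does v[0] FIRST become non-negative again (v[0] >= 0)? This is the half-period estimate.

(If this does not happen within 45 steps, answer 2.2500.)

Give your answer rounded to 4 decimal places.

Answer: 1.4500

Derivation:
Step 0: x=[9.6000] v=[0.0000]
Step 1: x=[9.5620] v=[-0.7600]
Step 2: x=[9.4865] v=[-1.5110]
Step 3: x=[9.3743] v=[-2.2440]
Step 4: x=[9.2268] v=[-2.9504]
Step 5: x=[9.0457] v=[-3.6218]
Step 6: x=[8.8332] v=[-4.2502]
Step 7: x=[8.5918] v=[-4.8281]
Step 8: x=[8.3244] v=[-5.3487]
Step 9: x=[8.0341] v=[-5.8057]
Step 10: x=[7.7244] v=[-6.1938]
Step 11: x=[7.3990] v=[-6.5083]
Step 12: x=[7.0617] v=[-6.7456]
Step 13: x=[6.7166] v=[-6.9028]
Step 14: x=[6.3677] v=[-6.9780]
Step 15: x=[6.0192] v=[-6.9703]
Step 16: x=[5.6752] v=[-6.8799]
Step 17: x=[5.3398] v=[-6.7078]
Step 18: x=[5.0170] v=[-6.4560]
Step 19: x=[4.7106] v=[-6.1275]
Step 20: x=[4.4243] v=[-5.7263]
Step 21: x=[4.1614] v=[-5.2571]
Step 22: x=[3.9251] v=[-4.7254]
Step 23: x=[3.7182] v=[-4.1376]
Step 24: x=[3.5432] v=[-3.5007]
Step 25: x=[3.4021] v=[-2.8222]
Step 26: x=[3.2966] v=[-2.1102]
Step 27: x=[3.2279] v=[-1.3731]
Step 28: x=[3.1969] v=[-0.6197]
Step 29: x=[3.2040] v=[0.1410]
First v>=0 after going negative at step 29, time=1.4500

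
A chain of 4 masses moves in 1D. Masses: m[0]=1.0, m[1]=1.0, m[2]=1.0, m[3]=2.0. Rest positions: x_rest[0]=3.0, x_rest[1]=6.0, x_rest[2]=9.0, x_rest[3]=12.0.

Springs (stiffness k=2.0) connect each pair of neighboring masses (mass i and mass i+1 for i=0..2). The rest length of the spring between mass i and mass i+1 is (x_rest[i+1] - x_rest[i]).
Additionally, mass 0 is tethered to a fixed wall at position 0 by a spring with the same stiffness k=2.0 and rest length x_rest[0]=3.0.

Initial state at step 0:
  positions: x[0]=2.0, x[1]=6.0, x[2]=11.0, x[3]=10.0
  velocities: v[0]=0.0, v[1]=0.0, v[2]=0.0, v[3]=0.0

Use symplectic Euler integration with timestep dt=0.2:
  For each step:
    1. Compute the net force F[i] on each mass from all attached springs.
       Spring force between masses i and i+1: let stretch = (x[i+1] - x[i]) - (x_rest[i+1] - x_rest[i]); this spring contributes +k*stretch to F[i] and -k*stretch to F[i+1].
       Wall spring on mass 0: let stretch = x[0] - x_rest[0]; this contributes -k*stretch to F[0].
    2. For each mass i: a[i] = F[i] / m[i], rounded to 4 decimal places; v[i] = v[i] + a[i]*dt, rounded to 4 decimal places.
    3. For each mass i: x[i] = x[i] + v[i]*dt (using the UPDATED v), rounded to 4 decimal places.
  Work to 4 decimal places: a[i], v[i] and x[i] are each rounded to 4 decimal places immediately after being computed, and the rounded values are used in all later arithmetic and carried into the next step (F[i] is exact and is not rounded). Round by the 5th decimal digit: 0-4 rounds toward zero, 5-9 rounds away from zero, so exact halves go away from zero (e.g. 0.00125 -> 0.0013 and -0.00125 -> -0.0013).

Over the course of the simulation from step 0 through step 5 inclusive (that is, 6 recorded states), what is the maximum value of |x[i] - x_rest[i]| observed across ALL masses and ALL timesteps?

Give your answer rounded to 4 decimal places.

Answer: 2.3727

Derivation:
Step 0: x=[2.0000 6.0000 11.0000 10.0000] v=[0.0000 0.0000 0.0000 0.0000]
Step 1: x=[2.1600 6.0800 10.5200 10.1600] v=[0.8000 0.4000 -2.4000 0.8000]
Step 2: x=[2.4608 6.2016 9.6560 10.4544] v=[1.5040 0.6080 -4.3200 1.4720]
Step 3: x=[2.8640 6.3003 8.5795 10.8369] v=[2.0160 0.4934 -5.3824 1.9123]
Step 4: x=[3.3130 6.3064 7.5013 11.2491] v=[2.2449 0.0306 -5.3911 2.0608]
Step 5: x=[3.7364 6.1686 6.6273 11.6313] v=[2.1171 -0.6888 -4.3699 1.9112]
Max displacement = 2.3727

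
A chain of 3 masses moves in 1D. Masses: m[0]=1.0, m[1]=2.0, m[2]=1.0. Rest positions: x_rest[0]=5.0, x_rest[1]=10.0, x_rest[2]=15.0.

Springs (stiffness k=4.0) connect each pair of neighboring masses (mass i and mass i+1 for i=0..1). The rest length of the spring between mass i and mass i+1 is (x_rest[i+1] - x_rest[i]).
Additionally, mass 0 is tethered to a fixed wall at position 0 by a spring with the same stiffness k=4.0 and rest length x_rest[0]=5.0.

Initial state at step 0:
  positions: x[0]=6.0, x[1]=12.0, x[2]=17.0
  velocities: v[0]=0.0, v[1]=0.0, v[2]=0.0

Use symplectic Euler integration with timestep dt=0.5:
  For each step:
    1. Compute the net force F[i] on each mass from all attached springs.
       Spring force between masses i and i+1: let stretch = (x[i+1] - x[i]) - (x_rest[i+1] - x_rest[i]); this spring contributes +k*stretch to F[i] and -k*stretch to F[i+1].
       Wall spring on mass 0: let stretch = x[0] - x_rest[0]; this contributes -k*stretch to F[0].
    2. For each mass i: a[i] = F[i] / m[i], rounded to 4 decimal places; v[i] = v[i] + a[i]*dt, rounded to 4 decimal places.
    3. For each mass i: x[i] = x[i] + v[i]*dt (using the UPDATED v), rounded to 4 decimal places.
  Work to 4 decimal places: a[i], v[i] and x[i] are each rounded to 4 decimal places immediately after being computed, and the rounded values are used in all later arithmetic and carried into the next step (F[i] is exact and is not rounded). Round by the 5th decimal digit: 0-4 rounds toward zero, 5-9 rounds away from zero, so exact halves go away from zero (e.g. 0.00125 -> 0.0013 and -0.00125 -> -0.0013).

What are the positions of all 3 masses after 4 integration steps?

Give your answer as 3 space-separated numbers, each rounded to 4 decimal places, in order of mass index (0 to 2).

Answer: 5.0000 9.7500 14.5000

Derivation:
Step 0: x=[6.0000 12.0000 17.0000] v=[0.0000 0.0000 0.0000]
Step 1: x=[6.0000 11.5000 17.0000] v=[0.0000 -1.0000 0.0000]
Step 2: x=[5.5000 11.0000 16.5000] v=[-1.0000 -1.0000 -1.0000]
Step 3: x=[5.0000 10.5000 15.5000] v=[-1.0000 -1.0000 -2.0000]
Step 4: x=[5.0000 9.7500 14.5000] v=[0.0000 -1.5000 -2.0000]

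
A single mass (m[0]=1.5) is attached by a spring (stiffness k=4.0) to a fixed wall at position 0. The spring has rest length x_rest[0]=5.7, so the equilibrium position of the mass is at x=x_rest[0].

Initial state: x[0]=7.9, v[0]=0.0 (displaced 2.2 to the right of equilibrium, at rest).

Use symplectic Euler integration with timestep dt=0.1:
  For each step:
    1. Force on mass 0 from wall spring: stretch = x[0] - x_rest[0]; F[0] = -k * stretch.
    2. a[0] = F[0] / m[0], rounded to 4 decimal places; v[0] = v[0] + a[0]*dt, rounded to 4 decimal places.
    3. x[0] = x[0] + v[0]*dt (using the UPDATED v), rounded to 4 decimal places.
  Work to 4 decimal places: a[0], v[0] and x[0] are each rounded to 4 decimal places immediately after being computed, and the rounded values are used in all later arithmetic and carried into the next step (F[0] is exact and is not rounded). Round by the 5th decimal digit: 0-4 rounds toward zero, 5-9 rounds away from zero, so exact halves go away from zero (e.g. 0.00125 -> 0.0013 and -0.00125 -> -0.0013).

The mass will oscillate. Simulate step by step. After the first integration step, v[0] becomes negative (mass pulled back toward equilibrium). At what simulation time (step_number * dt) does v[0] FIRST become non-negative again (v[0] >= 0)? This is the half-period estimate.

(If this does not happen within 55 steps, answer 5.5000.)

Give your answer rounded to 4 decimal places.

Answer: 2.0000

Derivation:
Step 0: x=[7.9000] v=[0.0000]
Step 1: x=[7.8413] v=[-0.5867]
Step 2: x=[7.7255] v=[-1.1577]
Step 3: x=[7.5557] v=[-1.6978]
Step 4: x=[7.3364] v=[-2.1927]
Step 5: x=[7.0735] v=[-2.6291]
Step 6: x=[6.7740] v=[-2.9954]
Step 7: x=[6.4458] v=[-3.2818]
Step 8: x=[6.0977] v=[-3.4807]
Step 9: x=[5.7390] v=[-3.5868]
Step 10: x=[5.3793] v=[-3.5972]
Step 11: x=[5.0281] v=[-3.5117]
Step 12: x=[4.6949] v=[-3.3325]
Step 13: x=[4.3885] v=[-3.0645]
Step 14: x=[4.1170] v=[-2.7148]
Step 15: x=[3.8877] v=[-2.2927]
Step 16: x=[3.7068] v=[-1.8094]
Step 17: x=[3.5790] v=[-1.2779]
Step 18: x=[3.5078] v=[-0.7123]
Step 19: x=[3.4950] v=[-0.1277]
Step 20: x=[3.5410] v=[0.4603]
First v>=0 after going negative at step 20, time=2.0000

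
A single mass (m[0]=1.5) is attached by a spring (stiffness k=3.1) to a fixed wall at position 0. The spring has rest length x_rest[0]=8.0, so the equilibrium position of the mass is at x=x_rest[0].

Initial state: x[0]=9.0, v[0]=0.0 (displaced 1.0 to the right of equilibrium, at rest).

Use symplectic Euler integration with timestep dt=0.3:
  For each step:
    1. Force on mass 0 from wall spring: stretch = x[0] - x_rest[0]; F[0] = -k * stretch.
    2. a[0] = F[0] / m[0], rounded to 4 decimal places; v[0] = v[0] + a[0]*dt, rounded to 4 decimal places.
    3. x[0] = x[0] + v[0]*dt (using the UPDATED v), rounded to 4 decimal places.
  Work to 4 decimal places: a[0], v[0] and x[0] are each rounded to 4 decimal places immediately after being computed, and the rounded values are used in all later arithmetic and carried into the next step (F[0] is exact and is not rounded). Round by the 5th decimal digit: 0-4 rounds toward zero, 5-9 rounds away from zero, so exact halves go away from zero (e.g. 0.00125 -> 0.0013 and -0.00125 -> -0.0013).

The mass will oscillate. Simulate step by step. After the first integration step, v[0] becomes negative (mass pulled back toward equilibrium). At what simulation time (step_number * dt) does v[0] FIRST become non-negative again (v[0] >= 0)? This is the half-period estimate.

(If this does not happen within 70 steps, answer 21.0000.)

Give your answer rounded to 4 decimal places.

Step 0: x=[9.0000] v=[0.0000]
Step 1: x=[8.8140] v=[-0.6200]
Step 2: x=[8.4766] v=[-1.1247]
Step 3: x=[8.0505] v=[-1.4202]
Step 4: x=[7.6151] v=[-1.4515]
Step 5: x=[7.2512] v=[-1.2129]
Step 6: x=[7.0266] v=[-0.7487]
Step 7: x=[6.9830] v=[-0.1452]
Step 8: x=[7.1286] v=[0.4853]
First v>=0 after going negative at step 8, time=2.4000

Answer: 2.4000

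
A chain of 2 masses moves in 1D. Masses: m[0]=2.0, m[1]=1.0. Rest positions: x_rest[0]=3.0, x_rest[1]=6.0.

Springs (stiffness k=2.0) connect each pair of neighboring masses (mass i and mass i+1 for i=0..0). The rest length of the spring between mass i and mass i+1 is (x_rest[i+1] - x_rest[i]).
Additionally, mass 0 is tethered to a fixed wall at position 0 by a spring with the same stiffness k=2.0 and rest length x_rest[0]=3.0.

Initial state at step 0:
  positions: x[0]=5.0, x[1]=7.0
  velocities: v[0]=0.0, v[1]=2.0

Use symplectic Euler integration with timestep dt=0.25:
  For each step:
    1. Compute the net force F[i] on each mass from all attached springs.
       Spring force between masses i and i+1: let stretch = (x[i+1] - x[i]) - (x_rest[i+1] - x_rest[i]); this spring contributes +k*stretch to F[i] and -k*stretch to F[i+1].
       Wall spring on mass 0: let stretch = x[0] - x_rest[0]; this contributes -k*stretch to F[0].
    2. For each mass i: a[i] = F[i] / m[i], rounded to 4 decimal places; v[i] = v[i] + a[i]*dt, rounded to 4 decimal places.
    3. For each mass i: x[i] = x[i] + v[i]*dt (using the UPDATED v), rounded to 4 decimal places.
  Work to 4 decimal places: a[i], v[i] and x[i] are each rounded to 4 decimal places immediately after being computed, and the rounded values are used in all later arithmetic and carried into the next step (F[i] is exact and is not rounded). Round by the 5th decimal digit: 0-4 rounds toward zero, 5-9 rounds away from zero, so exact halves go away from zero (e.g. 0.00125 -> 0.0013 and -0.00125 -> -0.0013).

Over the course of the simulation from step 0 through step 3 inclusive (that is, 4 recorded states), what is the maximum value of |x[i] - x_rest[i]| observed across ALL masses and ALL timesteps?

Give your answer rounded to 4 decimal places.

Step 0: x=[5.0000 7.0000] v=[0.0000 2.0000]
Step 1: x=[4.8125 7.6250] v=[-0.7500 2.5000]
Step 2: x=[4.5000 8.2735] v=[-1.2500 2.5938]
Step 3: x=[4.1421 8.8253] v=[-1.4316 2.2071]
Max displacement = 2.8253

Answer: 2.8253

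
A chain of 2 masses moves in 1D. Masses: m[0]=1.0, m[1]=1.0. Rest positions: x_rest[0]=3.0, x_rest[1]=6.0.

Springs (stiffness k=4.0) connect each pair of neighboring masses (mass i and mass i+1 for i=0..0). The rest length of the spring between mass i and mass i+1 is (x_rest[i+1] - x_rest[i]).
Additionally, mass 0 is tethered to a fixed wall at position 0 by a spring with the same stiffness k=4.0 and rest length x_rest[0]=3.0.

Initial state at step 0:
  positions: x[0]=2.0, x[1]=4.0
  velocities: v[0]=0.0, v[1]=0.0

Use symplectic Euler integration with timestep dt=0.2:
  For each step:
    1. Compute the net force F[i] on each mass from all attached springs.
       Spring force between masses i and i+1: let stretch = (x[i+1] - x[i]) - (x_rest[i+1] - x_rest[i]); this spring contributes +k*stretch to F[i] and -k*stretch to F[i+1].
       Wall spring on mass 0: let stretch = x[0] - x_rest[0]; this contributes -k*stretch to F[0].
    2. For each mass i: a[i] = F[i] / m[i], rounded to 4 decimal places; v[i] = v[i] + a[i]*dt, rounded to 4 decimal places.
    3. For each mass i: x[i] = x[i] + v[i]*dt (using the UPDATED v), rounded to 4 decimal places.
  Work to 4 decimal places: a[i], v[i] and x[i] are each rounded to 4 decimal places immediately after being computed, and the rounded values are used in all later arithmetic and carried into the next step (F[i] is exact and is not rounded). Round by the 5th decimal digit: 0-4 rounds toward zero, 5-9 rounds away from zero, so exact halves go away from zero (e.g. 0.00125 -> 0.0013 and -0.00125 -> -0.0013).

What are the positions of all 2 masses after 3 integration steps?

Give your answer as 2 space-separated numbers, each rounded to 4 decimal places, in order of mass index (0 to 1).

Step 0: x=[2.0000 4.0000] v=[0.0000 0.0000]
Step 1: x=[2.0000 4.1600] v=[0.0000 0.8000]
Step 2: x=[2.0256 4.4544] v=[0.1280 1.4720]
Step 3: x=[2.1157 4.8402] v=[0.4506 1.9290]

Answer: 2.1157 4.8402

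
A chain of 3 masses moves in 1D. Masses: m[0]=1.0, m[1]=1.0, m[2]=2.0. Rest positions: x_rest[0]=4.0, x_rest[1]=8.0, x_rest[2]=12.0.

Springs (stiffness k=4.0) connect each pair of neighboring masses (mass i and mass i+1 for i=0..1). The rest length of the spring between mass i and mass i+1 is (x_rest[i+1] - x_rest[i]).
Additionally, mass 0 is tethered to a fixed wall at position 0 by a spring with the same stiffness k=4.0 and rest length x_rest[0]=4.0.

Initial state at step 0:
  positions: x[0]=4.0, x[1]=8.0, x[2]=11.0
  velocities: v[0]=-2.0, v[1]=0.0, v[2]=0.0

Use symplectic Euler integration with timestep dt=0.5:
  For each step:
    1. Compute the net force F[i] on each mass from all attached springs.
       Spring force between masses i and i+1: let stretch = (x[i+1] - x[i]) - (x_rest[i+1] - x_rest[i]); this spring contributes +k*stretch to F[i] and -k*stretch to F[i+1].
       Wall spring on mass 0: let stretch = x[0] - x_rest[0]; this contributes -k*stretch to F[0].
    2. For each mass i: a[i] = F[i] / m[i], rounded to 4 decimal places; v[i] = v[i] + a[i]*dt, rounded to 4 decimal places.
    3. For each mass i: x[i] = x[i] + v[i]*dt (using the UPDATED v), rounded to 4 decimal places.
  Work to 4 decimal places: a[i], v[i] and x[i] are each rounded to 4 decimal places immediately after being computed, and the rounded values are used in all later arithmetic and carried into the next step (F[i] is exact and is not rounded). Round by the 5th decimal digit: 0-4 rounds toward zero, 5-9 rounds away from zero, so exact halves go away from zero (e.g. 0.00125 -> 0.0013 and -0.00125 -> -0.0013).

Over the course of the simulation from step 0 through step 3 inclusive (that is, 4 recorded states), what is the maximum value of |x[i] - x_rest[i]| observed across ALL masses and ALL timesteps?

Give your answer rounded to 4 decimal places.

Step 0: x=[4.0000 8.0000 11.0000] v=[-2.0000 0.0000 0.0000]
Step 1: x=[3.0000 7.0000 11.5000] v=[-2.0000 -2.0000 1.0000]
Step 2: x=[3.0000 6.5000 11.7500] v=[0.0000 -1.0000 0.5000]
Step 3: x=[3.5000 7.7500 11.3750] v=[1.0000 2.5000 -0.7500]
Max displacement = 1.5000

Answer: 1.5000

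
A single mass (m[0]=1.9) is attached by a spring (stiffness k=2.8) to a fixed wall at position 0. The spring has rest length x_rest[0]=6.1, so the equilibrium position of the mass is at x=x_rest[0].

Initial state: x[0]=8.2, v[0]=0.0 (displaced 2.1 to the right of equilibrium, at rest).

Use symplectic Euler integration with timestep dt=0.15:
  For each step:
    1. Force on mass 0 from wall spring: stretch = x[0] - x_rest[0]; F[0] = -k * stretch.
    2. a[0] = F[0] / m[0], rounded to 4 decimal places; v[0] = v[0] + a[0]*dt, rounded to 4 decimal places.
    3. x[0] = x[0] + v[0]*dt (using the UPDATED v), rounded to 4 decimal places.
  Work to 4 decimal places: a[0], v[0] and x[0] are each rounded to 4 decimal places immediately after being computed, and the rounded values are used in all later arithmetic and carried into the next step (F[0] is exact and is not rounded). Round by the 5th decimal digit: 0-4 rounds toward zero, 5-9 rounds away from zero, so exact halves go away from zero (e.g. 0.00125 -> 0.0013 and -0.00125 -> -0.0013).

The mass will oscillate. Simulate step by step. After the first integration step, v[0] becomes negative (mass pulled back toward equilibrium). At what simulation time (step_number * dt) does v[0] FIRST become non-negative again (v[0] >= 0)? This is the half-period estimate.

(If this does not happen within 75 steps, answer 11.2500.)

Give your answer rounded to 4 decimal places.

Answer: 2.7000

Derivation:
Step 0: x=[8.2000] v=[0.0000]
Step 1: x=[8.1304] v=[-0.4642]
Step 2: x=[7.9935] v=[-0.9130]
Step 3: x=[7.7938] v=[-1.3316]
Step 4: x=[7.5379] v=[-1.7060]
Step 5: x=[7.2343] v=[-2.0239]
Step 6: x=[6.8931] v=[-2.2746]
Step 7: x=[6.5256] v=[-2.4499]
Step 8: x=[6.1440] v=[-2.5440]
Step 9: x=[5.7609] v=[-2.5537]
Step 10: x=[5.3891] v=[-2.4787]
Step 11: x=[5.0409] v=[-2.3216]
Step 12: x=[4.7278] v=[-2.0875]
Step 13: x=[4.4602] v=[-1.7842]
Step 14: x=[4.2469] v=[-1.4217]
Step 15: x=[4.0951] v=[-1.0121]
Step 16: x=[4.0098] v=[-0.5689]
Step 17: x=[3.9938] v=[-0.1069]
Step 18: x=[4.0476] v=[0.3587]
First v>=0 after going negative at step 18, time=2.7000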